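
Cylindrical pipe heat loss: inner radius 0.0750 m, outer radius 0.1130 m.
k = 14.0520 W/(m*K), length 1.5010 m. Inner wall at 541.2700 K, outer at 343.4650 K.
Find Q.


dT = 197.8050 K
ln(ro/ri) = 0.4099
Q = 2*pi*14.0520*1.5010*197.8050 / 0.4099 = 63952.6229 W

63952.6229 W


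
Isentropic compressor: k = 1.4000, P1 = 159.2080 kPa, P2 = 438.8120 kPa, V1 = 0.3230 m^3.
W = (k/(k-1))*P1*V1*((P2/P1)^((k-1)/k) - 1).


(k-1)/k = 0.2857
(P2/P1)^exp = 1.3360
W = 3.5000 * 159.2080 * 0.3230 * (1.3360 - 1) = 60.4734 kJ

60.4734 kJ


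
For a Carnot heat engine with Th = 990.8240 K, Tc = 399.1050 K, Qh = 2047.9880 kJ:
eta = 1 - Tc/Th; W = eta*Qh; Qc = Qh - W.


eta = 1 - 399.1050/990.8240 = 0.5972
W = 0.5972 * 2047.9880 = 1223.0562 kJ
Qc = 2047.9880 - 1223.0562 = 824.9318 kJ

eta = 59.7199%, W = 1223.0562 kJ, Qc = 824.9318 kJ


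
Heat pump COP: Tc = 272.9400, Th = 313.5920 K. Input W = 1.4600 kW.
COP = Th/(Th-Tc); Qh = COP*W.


COP = 313.5920 / 40.6520 = 7.7141
Qh = 7.7141 * 1.4600 = 11.2625 kW

COP = 7.7141, Qh = 11.2625 kW


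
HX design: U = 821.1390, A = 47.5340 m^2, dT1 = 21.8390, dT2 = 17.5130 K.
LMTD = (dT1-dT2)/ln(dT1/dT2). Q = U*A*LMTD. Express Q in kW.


LMTD = 19.5965 K
Q = 821.1390 * 47.5340 * 19.5965 = 764890.3319 W = 764.8903 kW

764.8903 kW


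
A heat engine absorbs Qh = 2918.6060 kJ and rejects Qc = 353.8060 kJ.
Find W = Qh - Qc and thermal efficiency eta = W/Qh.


W = 2918.6060 - 353.8060 = 2564.8000 kJ
eta = 2564.8000 / 2918.6060 = 0.8788 = 87.8776%

W = 2564.8000 kJ, eta = 87.8776%


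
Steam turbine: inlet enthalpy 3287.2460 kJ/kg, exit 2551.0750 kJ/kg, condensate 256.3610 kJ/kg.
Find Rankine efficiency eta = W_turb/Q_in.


W = 736.1710 kJ/kg
Q_in = 3030.8850 kJ/kg
eta = 0.2429 = 24.2890%

eta = 24.2890%


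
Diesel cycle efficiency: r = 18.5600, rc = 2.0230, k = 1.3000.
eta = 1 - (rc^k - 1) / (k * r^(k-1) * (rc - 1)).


r^(k-1) = 2.4020
rc^k = 2.4992
eta = 0.5307 = 53.0693%

53.0693%


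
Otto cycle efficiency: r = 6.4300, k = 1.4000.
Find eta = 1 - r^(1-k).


r^(k-1) = 2.1052
eta = 1 - 1/2.1052 = 0.5250 = 52.4976%

52.4976%


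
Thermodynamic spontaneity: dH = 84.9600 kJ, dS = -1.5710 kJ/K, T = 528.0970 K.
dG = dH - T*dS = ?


T*dS = 528.0970 * -1.5710 = -829.6404 kJ
dG = 84.9600 + 829.6404 = 914.6004 kJ (non-spontaneous)

dG = 914.6004 kJ, non-spontaneous


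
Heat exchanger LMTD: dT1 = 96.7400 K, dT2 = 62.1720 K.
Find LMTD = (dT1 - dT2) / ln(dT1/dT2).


dT1/dT2 = 1.5560
ln(dT1/dT2) = 0.4421
LMTD = 34.5680 / 0.4421 = 78.1865 K

78.1865 K


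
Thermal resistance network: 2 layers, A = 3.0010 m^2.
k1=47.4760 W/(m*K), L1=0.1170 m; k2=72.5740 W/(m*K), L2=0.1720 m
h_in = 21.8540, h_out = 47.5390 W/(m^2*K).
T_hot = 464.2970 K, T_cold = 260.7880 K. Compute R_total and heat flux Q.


R_conv_in = 1/(21.8540*3.0010) = 0.0152
R_1 = 0.1170/(47.4760*3.0010) = 0.0008
R_2 = 0.1720/(72.5740*3.0010) = 0.0008
R_conv_out = 1/(47.5390*3.0010) = 0.0070
R_total = 0.0239 K/W
Q = 203.5090 / 0.0239 = 8526.4247 W

R_total = 0.0239 K/W, Q = 8526.4247 W


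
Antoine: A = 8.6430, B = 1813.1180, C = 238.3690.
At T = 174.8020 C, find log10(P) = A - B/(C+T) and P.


C+T = 413.1710
B/(C+T) = 4.3883
log10(P) = 8.6430 - 4.3883 = 4.2547
P = 10^4.2547 = 17976.3173 mmHg

17976.3173 mmHg


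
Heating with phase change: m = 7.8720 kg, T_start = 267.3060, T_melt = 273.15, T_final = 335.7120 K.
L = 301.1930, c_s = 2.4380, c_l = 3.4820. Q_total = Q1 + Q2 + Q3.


Q1 (sensible, solid) = 7.8720 * 2.4380 * 5.8440 = 112.1577 kJ
Q2 (latent) = 7.8720 * 301.1930 = 2370.9913 kJ
Q3 (sensible, liquid) = 7.8720 * 3.4820 * 62.5620 = 1714.8434 kJ
Q_total = 4197.9924 kJ

4197.9924 kJ


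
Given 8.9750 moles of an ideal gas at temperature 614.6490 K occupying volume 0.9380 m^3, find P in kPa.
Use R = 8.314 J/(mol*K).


P = nRT/V = 8.9750 * 8.314 * 614.6490 / 0.9380
= 45863.9713 / 0.9380 = 48895.4918 Pa = 48.8955 kPa

48.8955 kPa


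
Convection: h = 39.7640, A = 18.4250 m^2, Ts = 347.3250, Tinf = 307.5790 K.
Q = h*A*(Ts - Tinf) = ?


dT = 39.7460 K
Q = 39.7640 * 18.4250 * 39.7460 = 29119.9745 W

29119.9745 W


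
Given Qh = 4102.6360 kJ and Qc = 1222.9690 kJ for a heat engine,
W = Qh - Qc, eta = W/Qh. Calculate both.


W = 4102.6360 - 1222.9690 = 2879.6670 kJ
eta = 2879.6670 / 4102.6360 = 0.7019 = 70.1907%

W = 2879.6670 kJ, eta = 70.1907%


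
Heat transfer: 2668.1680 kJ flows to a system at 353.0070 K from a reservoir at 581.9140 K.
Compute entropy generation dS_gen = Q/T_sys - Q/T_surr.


dS_sys = 2668.1680/353.0070 = 7.5584 kJ/K
dS_surr = -2668.1680/581.9140 = -4.5852 kJ/K
dS_gen = 7.5584 - 4.5852 = 2.9732 kJ/K (irreversible)

dS_gen = 2.9732 kJ/K, irreversible


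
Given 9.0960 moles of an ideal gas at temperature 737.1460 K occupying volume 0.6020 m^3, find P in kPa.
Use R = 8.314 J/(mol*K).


P = nRT/V = 9.0960 * 8.314 * 737.1460 / 0.6020
= 55746.0353 / 0.6020 = 92601.3875 Pa = 92.6014 kPa

92.6014 kPa


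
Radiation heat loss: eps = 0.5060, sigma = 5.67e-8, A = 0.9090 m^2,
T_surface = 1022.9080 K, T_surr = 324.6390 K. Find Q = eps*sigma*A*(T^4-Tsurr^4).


T^4 = 1.0948e+12
Tsurr^4 = 1.1107e+10
Q = 0.5060 * 5.67e-8 * 0.9090 * 1.0837e+12 = 28262.8072 W

28262.8072 W


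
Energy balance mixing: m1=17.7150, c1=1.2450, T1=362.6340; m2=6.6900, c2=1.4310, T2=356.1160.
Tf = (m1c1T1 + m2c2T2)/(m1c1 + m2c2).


num = 11407.1937
den = 31.6286
Tf = 360.6611 K

360.6611 K


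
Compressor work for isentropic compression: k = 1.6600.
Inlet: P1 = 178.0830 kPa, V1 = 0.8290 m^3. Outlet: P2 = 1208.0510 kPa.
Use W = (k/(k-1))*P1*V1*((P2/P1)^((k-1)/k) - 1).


(k-1)/k = 0.3976
(P2/P1)^exp = 2.1408
W = 2.5152 * 178.0830 * 0.8290 * (2.1408 - 1) = 423.6049 kJ

423.6049 kJ


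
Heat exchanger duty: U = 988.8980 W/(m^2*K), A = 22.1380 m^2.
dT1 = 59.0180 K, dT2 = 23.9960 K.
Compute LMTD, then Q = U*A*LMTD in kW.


LMTD = 38.9153 K
Q = 988.8980 * 22.1380 * 38.9153 = 851941.6895 W = 851.9417 kW

851.9417 kW


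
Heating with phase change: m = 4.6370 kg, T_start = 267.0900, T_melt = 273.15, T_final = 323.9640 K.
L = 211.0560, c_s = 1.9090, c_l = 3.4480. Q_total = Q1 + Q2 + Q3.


Q1 (sensible, solid) = 4.6370 * 1.9090 * 6.0600 = 53.6433 kJ
Q2 (latent) = 4.6370 * 211.0560 = 978.6667 kJ
Q3 (sensible, liquid) = 4.6370 * 3.4480 * 50.8140 = 812.4333 kJ
Q_total = 1844.7433 kJ

1844.7433 kJ


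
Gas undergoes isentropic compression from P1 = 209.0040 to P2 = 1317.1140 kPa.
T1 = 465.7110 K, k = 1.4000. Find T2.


(k-1)/k = 0.2857
(P2/P1)^exp = 1.6921
T2 = 465.7110 * 1.6921 = 788.0180 K

788.0180 K


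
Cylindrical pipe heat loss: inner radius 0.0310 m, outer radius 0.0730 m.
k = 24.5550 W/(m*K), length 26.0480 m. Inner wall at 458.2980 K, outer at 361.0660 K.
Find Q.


dT = 97.2320 K
ln(ro/ri) = 0.8565
Q = 2*pi*24.5550*26.0480*97.2320 / 0.8565 = 456236.5973 W

456236.5973 W


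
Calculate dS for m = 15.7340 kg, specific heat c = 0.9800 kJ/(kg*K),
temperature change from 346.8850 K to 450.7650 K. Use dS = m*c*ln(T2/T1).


T2/T1 = 1.2995
ln(T2/T1) = 0.2620
dS = 15.7340 * 0.9800 * 0.2620 = 4.0391 kJ/K

4.0391 kJ/K


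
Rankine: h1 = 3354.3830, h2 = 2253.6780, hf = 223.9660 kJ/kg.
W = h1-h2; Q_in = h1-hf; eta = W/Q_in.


W = 1100.7050 kJ/kg
Q_in = 3130.4170 kJ/kg
eta = 0.3516 = 35.1616%

eta = 35.1616%


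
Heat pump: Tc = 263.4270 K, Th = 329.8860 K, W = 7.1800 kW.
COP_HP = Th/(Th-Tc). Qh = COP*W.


COP = 329.8860 / 66.4590 = 4.9638
Qh = 4.9638 * 7.1800 = 35.6397 kW

COP = 4.9638, Qh = 35.6397 kW


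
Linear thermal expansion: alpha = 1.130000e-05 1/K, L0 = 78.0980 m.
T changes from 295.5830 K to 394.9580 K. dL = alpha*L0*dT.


dT = 99.3750 K
dL = 1.130000e-05 * 78.0980 * 99.3750 = 0.087699 m
L_final = 78.185699 m

dL = 0.087699 m


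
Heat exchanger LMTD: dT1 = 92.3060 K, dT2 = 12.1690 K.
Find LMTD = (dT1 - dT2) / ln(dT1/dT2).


dT1/dT2 = 7.5853
ln(dT1/dT2) = 2.0262
LMTD = 80.1370 / 2.0262 = 39.5501 K

39.5501 K


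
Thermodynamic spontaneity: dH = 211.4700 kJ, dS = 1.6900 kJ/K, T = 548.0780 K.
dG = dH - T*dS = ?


T*dS = 548.0780 * 1.6900 = 926.2518 kJ
dG = 211.4700 - 926.2518 = -714.7818 kJ (spontaneous)

dG = -714.7818 kJ, spontaneous


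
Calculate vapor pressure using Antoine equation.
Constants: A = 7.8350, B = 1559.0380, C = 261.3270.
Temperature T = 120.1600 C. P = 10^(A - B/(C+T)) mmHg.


C+T = 381.4870
B/(C+T) = 4.0867
log10(P) = 7.8350 - 4.0867 = 3.7483
P = 10^3.7483 = 5600.9343 mmHg

5600.9343 mmHg


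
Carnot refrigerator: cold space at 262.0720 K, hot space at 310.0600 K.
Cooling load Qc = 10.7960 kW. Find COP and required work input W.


COP = 262.0720 / 47.9880 = 5.4612
W = 10.7960 / 5.4612 = 1.9769 kW

COP = 5.4612, W = 1.9769 kW


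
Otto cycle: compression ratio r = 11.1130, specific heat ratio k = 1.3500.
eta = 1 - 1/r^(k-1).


r^(k-1) = 2.3230
eta = 1 - 1/2.3230 = 0.5695 = 56.9514%

56.9514%


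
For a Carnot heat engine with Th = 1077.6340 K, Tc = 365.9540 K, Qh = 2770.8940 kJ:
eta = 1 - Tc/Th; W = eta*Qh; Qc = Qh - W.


eta = 1 - 365.9540/1077.6340 = 0.6604
W = 0.6604 * 2770.8940 = 1829.9254 kJ
Qc = 2770.8940 - 1829.9254 = 940.9686 kJ

eta = 66.0410%, W = 1829.9254 kJ, Qc = 940.9686 kJ


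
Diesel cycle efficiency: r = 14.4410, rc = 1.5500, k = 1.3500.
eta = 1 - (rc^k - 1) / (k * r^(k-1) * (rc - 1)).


r^(k-1) = 2.5460
rc^k = 1.8070
eta = 0.5731 = 57.3131%

57.3131%


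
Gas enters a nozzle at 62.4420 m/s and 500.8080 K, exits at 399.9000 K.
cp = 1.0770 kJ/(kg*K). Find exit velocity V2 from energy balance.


dT = 100.9080 K
2*cp*1000*dT = 217355.8320
V1^2 = 3899.0034
V2 = sqrt(221254.8354) = 470.3773 m/s

470.3773 m/s


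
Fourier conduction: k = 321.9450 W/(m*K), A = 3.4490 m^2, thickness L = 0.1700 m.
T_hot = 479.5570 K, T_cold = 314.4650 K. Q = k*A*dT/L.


dT = 165.0920 K
Q = 321.9450 * 3.4490 * 165.0920 / 0.1700 = 1078330.7415 W

1078330.7415 W


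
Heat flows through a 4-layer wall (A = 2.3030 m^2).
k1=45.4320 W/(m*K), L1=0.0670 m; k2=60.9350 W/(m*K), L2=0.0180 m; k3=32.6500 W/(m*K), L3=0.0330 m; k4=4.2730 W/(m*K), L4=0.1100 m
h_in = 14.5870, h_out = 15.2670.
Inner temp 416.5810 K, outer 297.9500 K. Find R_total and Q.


R_conv_in = 1/(14.5870*2.3030) = 0.0298
R_1 = 0.0670/(45.4320*2.3030) = 0.0006
R_2 = 0.0180/(60.9350*2.3030) = 0.0001
R_3 = 0.0330/(32.6500*2.3030) = 0.0004
R_4 = 0.1100/(4.2730*2.3030) = 0.0112
R_conv_out = 1/(15.2670*2.3030) = 0.0284
R_total = 0.0706 K/W
Q = 118.6310 / 0.0706 = 1680.4598 W

R_total = 0.0706 K/W, Q = 1680.4598 W


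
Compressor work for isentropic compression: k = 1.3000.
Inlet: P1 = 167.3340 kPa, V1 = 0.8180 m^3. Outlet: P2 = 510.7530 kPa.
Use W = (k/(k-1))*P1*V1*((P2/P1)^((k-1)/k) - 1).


(k-1)/k = 0.2308
(P2/P1)^exp = 1.2937
W = 4.3333 * 167.3340 * 0.8180 * (1.2937 - 1) = 174.2121 kJ

174.2121 kJ


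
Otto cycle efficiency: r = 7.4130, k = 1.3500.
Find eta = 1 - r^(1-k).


r^(k-1) = 2.0160
eta = 1 - 1/2.0160 = 0.5040 = 50.3977%

50.3977%


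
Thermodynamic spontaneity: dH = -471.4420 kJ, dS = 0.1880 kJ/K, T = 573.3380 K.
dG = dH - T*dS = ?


T*dS = 573.3380 * 0.1880 = 107.7875 kJ
dG = -471.4420 - 107.7875 = -579.2295 kJ (spontaneous)

dG = -579.2295 kJ, spontaneous


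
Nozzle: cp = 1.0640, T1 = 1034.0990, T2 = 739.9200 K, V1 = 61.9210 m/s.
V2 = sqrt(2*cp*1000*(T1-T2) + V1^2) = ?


dT = 294.1790 K
2*cp*1000*dT = 626012.9120
V1^2 = 3834.2102
V2 = sqrt(629847.1222) = 793.6291 m/s

793.6291 m/s


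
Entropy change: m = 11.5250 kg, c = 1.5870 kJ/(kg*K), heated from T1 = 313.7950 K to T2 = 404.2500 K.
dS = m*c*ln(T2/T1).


T2/T1 = 1.2883
ln(T2/T1) = 0.2533
dS = 11.5250 * 1.5870 * 0.2533 = 4.6328 kJ/K

4.6328 kJ/K


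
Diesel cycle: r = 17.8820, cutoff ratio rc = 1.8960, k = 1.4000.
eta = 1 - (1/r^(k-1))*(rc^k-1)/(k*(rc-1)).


r^(k-1) = 3.1693
rc^k = 2.4489
eta = 0.6355 = 63.5548%

63.5548%


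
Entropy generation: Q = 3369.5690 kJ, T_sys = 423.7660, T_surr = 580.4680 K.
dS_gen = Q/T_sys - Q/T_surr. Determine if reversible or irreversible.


dS_sys = 3369.5690/423.7660 = 7.9515 kJ/K
dS_surr = -3369.5690/580.4680 = -5.8049 kJ/K
dS_gen = 7.9515 - 5.8049 = 2.1466 kJ/K (irreversible)

dS_gen = 2.1466 kJ/K, irreversible


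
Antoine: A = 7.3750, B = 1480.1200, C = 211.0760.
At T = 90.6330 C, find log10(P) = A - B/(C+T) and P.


C+T = 301.7090
B/(C+T) = 4.9058
log10(P) = 7.3750 - 4.9058 = 2.4692
P = 10^2.4692 = 294.5868 mmHg

294.5868 mmHg


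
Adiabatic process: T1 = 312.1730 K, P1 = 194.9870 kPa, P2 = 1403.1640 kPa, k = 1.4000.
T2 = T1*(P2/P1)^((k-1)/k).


(k-1)/k = 0.2857
(P2/P1)^exp = 1.7575
T2 = 312.1730 * 1.7575 = 548.6329 K

548.6329 K


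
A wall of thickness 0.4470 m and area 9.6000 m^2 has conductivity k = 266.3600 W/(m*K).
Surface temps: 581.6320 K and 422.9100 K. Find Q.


dT = 158.7220 K
Q = 266.3600 * 9.6000 * 158.7220 / 0.4470 = 907966.5379 W

907966.5379 W


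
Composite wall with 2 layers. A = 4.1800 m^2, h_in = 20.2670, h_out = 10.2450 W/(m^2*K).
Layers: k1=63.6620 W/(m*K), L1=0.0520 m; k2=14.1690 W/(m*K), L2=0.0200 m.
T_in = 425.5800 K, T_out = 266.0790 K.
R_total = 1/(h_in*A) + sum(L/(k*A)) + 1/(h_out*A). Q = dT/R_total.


R_conv_in = 1/(20.2670*4.1800) = 0.0118
R_1 = 0.0520/(63.6620*4.1800) = 0.0002
R_2 = 0.0200/(14.1690*4.1800) = 0.0003
R_conv_out = 1/(10.2450*4.1800) = 0.0234
R_total = 0.0357 K/W
Q = 159.5010 / 0.0357 = 4469.2458 W

R_total = 0.0357 K/W, Q = 4469.2458 W


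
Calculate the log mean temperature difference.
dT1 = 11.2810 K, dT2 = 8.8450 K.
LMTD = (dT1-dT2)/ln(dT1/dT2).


dT1/dT2 = 1.2754
ln(dT1/dT2) = 0.2433
LMTD = 2.4360 / 0.2433 = 10.0137 K

10.0137 K


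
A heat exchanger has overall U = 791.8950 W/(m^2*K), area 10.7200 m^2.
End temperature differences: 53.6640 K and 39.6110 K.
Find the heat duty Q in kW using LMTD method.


LMTD = 46.2825 K
Q = 791.8950 * 10.7200 * 46.2825 = 392897.1204 W = 392.8971 kW

392.8971 kW


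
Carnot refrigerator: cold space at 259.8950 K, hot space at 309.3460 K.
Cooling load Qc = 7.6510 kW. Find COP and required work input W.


COP = 259.8950 / 49.4510 = 5.2556
W = 7.6510 / 5.2556 = 1.4558 kW

COP = 5.2556, W = 1.4558 kW


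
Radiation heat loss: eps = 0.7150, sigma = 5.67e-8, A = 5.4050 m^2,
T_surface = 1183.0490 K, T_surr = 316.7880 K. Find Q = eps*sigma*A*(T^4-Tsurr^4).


T^4 = 1.9589e+12
Tsurr^4 = 1.0071e+10
Q = 0.7150 * 5.67e-8 * 5.4050 * 1.9488e+12 = 427028.8125 W

427028.8125 W


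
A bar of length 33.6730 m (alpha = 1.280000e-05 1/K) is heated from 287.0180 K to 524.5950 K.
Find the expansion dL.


dT = 237.5770 K
dL = 1.280000e-05 * 33.6730 * 237.5770 = 0.102399 m
L_final = 33.775399 m

dL = 0.102399 m


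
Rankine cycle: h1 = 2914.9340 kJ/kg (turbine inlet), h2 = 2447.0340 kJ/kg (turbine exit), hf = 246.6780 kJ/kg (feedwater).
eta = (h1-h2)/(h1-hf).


W = 467.9000 kJ/kg
Q_in = 2668.2560 kJ/kg
eta = 0.1754 = 17.5358%

eta = 17.5358%


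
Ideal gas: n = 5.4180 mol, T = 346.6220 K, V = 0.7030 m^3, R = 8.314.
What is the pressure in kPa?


P = nRT/V = 5.4180 * 8.314 * 346.6220 / 0.7030
= 15613.6753 / 0.7030 = 22210.0645 Pa = 22.2101 kPa

22.2101 kPa


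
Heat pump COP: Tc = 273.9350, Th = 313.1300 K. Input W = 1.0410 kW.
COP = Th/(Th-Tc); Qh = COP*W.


COP = 313.1300 / 39.1950 = 7.9890
Qh = 7.9890 * 1.0410 = 8.3166 kW

COP = 7.9890, Qh = 8.3166 kW


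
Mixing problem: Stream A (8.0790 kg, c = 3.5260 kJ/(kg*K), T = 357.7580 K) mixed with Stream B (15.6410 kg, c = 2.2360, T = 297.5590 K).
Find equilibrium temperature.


num = 20597.9056
den = 63.4598
Tf = 324.5818 K

324.5818 K


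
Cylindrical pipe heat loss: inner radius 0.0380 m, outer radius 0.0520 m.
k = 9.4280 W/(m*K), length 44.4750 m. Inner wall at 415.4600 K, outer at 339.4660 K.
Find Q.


dT = 75.9940 K
ln(ro/ri) = 0.3137
Q = 2*pi*9.4280*44.4750*75.9940 / 0.3137 = 638320.7251 W

638320.7251 W


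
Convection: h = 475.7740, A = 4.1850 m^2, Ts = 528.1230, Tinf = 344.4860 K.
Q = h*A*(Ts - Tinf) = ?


dT = 183.6370 K
Q = 475.7740 * 4.1850 * 183.6370 = 365642.2365 W

365642.2365 W


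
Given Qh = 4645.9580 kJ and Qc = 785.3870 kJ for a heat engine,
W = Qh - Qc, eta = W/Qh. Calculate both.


W = 4645.9580 - 785.3870 = 3860.5710 kJ
eta = 3860.5710 / 4645.9580 = 0.8310 = 83.0953%

W = 3860.5710 kJ, eta = 83.0953%


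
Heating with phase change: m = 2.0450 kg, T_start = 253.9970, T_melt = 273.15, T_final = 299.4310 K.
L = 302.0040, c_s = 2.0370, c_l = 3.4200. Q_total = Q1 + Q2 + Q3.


Q1 (sensible, solid) = 2.0450 * 2.0370 * 19.1530 = 79.7850 kJ
Q2 (latent) = 2.0450 * 302.0040 = 617.5982 kJ
Q3 (sensible, liquid) = 2.0450 * 3.4200 * 26.2810 = 183.8067 kJ
Q_total = 881.1898 kJ

881.1898 kJ


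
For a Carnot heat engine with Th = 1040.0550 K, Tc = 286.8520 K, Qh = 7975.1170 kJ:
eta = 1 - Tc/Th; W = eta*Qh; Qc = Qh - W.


eta = 1 - 286.8520/1040.0550 = 0.7242
W = 0.7242 * 7975.1170 = 5775.5427 kJ
Qc = 7975.1170 - 5775.5427 = 2199.5743 kJ

eta = 72.4195%, W = 5775.5427 kJ, Qc = 2199.5743 kJ


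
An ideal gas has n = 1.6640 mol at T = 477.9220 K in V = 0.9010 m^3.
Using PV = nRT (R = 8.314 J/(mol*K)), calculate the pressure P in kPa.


P = nRT/V = 1.6640 * 8.314 * 477.9220 / 0.9010
= 6611.8100 / 0.9010 = 7338.3019 Pa = 7.3383 kPa

7.3383 kPa


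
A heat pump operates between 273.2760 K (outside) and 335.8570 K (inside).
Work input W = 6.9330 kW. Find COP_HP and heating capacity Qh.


COP = 335.8570 / 62.5810 = 5.3668
Qh = 5.3668 * 6.9330 = 37.2077 kW

COP = 5.3668, Qh = 37.2077 kW


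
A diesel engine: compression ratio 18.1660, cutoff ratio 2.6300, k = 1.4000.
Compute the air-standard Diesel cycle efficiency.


r^(k-1) = 3.1894
rc^k = 3.8720
eta = 0.6054 = 60.5389%

60.5389%


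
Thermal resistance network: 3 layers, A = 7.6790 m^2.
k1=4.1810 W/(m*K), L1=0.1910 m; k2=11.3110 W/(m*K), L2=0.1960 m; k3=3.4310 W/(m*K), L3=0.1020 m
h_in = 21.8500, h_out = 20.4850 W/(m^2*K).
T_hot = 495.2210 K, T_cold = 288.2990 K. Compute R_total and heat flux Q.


R_conv_in = 1/(21.8500*7.6790) = 0.0060
R_1 = 0.1910/(4.1810*7.6790) = 0.0059
R_2 = 0.1960/(11.3110*7.6790) = 0.0023
R_3 = 0.1020/(3.4310*7.6790) = 0.0039
R_conv_out = 1/(20.4850*7.6790) = 0.0064
R_total = 0.0244 K/W
Q = 206.9220 / 0.0244 = 8482.4355 W

R_total = 0.0244 K/W, Q = 8482.4355 W


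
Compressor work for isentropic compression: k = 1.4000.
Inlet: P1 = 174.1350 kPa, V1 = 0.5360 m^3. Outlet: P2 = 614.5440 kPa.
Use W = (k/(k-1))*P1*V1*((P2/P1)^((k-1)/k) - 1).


(k-1)/k = 0.2857
(P2/P1)^exp = 1.4338
W = 3.5000 * 174.1350 * 0.5360 * (1.4338 - 1) = 141.6993 kJ

141.6993 kJ


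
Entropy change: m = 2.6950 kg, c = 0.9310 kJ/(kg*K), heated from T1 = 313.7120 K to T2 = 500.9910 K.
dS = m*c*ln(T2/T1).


T2/T1 = 1.5970
ln(T2/T1) = 0.4681
dS = 2.6950 * 0.9310 * 0.4681 = 1.1745 kJ/K

1.1745 kJ/K


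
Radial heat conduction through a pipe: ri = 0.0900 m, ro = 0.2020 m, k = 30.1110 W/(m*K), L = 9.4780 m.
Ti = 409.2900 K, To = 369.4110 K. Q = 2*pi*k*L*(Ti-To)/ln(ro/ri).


dT = 39.8790 K
ln(ro/ri) = 0.8085
Q = 2*pi*30.1110*9.4780*39.8790 / 0.8085 = 88452.1785 W

88452.1785 W


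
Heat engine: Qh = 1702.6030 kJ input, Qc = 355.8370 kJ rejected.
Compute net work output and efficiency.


W = 1702.6030 - 355.8370 = 1346.7660 kJ
eta = 1346.7660 / 1702.6030 = 0.7910 = 79.1004%

W = 1346.7660 kJ, eta = 79.1004%


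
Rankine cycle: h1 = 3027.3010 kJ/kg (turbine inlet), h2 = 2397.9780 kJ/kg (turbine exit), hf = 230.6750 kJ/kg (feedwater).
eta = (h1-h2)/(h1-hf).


W = 629.3230 kJ/kg
Q_in = 2796.6260 kJ/kg
eta = 0.2250 = 22.5029%

eta = 22.5029%


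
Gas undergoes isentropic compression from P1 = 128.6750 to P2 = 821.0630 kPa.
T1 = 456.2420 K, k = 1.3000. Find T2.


(k-1)/k = 0.2308
(P2/P1)^exp = 1.5337
T2 = 456.2420 * 1.5337 = 699.7410 K

699.7410 K


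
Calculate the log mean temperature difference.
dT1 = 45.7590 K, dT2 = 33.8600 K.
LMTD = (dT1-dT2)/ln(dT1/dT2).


dT1/dT2 = 1.3514
ln(dT1/dT2) = 0.3012
LMTD = 11.8990 / 0.3012 = 39.5113 K

39.5113 K


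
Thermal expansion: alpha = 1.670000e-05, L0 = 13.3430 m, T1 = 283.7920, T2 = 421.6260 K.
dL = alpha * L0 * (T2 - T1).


dT = 137.8340 K
dL = 1.670000e-05 * 13.3430 * 137.8340 = 0.030713 m
L_final = 13.373713 m

dL = 0.030713 m


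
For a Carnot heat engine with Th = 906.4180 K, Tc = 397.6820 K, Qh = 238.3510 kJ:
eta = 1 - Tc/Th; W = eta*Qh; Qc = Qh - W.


eta = 1 - 397.6820/906.4180 = 0.5613
W = 0.5613 * 238.3510 = 133.7768 kJ
Qc = 238.3510 - 133.7768 = 104.5742 kJ

eta = 56.1260%, W = 133.7768 kJ, Qc = 104.5742 kJ


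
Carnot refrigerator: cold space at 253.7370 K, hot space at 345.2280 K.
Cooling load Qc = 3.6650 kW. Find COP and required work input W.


COP = 253.7370 / 91.4910 = 2.7734
W = 3.6650 / 2.7734 = 1.3215 kW

COP = 2.7734, W = 1.3215 kW


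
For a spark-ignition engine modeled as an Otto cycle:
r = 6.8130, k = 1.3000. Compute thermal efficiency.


r^(k-1) = 1.7783
eta = 1 - 1/1.7783 = 0.4377 = 43.7661%

43.7661%


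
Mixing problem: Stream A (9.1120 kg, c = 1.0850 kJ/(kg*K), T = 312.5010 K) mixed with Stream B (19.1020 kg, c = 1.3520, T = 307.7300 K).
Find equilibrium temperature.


num = 11036.9528
den = 35.7124
Tf = 309.0508 K

309.0508 K


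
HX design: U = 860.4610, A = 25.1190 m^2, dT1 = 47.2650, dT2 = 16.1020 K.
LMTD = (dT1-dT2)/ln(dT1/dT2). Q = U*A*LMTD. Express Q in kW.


LMTD = 28.9397 K
Q = 860.4610 * 25.1190 * 28.9397 = 625499.5926 W = 625.4996 kW

625.4996 kW


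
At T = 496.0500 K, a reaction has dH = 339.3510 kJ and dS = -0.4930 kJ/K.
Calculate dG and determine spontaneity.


T*dS = 496.0500 * -0.4930 = -244.5526 kJ
dG = 339.3510 + 244.5526 = 583.9036 kJ (non-spontaneous)

dG = 583.9036 kJ, non-spontaneous


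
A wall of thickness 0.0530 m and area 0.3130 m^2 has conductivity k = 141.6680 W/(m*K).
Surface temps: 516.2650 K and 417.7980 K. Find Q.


dT = 98.4670 K
Q = 141.6680 * 0.3130 * 98.4670 / 0.0530 = 82381.7356 W

82381.7356 W


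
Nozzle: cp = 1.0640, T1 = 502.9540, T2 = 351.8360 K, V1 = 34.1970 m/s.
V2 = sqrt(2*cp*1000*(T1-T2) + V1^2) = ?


dT = 151.1180 K
2*cp*1000*dT = 321579.1040
V1^2 = 1169.4348
V2 = sqrt(322748.5388) = 568.1096 m/s

568.1096 m/s


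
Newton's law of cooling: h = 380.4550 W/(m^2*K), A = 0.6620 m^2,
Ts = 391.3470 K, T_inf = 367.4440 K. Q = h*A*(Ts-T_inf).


dT = 23.9030 K
Q = 380.4550 * 0.6620 * 23.9030 = 6020.2385 W

6020.2385 W


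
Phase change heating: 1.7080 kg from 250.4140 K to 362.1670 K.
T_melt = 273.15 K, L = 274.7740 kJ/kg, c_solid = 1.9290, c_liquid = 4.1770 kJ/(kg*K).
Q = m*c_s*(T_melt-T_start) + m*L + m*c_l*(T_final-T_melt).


Q1 (sensible, solid) = 1.7080 * 1.9290 * 22.7360 = 74.9090 kJ
Q2 (latent) = 1.7080 * 274.7740 = 469.3140 kJ
Q3 (sensible, liquid) = 1.7080 * 4.1770 * 89.0170 = 635.0754 kJ
Q_total = 1179.2984 kJ

1179.2984 kJ


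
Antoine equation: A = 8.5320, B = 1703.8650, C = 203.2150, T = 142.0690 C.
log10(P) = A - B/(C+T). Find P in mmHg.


C+T = 345.2840
B/(C+T) = 4.9347
log10(P) = 8.5320 - 4.9347 = 3.5973
P = 10^3.5973 = 3956.6081 mmHg

3956.6081 mmHg


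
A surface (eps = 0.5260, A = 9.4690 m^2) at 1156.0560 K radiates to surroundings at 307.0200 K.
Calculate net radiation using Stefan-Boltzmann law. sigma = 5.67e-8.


T^4 = 1.7861e+12
Tsurr^4 = 8.8852e+09
Q = 0.5260 * 5.67e-8 * 9.4690 * 1.7773e+12 = 501906.2571 W

501906.2571 W


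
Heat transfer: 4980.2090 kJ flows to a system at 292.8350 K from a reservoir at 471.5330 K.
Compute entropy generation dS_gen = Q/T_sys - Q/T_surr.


dS_sys = 4980.2090/292.8350 = 17.0069 kJ/K
dS_surr = -4980.2090/471.5330 = -10.5617 kJ/K
dS_gen = 17.0069 - 10.5617 = 6.4451 kJ/K (irreversible)

dS_gen = 6.4451 kJ/K, irreversible


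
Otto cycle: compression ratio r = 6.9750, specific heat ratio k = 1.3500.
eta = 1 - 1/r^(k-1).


r^(k-1) = 1.9735
eta = 1 - 1/1.9735 = 0.4933 = 49.3290%

49.3290%


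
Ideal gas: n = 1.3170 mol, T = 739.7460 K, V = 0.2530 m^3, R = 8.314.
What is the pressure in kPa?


P = nRT/V = 1.3170 * 8.314 * 739.7460 / 0.2530
= 8099.8769 / 0.2530 = 32015.3239 Pa = 32.0153 kPa

32.0153 kPa


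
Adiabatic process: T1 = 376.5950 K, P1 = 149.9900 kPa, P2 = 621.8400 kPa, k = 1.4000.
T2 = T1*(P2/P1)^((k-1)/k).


(k-1)/k = 0.2857
(P2/P1)^exp = 1.5013
T2 = 376.5950 * 1.5013 = 565.3747 K

565.3747 K


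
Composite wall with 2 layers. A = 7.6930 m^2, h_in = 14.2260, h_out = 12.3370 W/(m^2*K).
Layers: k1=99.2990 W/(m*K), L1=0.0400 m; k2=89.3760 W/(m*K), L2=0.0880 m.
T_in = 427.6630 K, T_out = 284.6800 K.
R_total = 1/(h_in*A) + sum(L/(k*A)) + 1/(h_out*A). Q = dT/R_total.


R_conv_in = 1/(14.2260*7.6930) = 0.0091
R_1 = 0.0400/(99.2990*7.6930) = 5.2362e-05
R_2 = 0.0880/(89.3760*7.6930) = 0.0001
R_conv_out = 1/(12.3370*7.6930) = 0.0105
R_total = 0.0199 K/W
Q = 142.9830 / 0.0199 = 7201.6557 W

R_total = 0.0199 K/W, Q = 7201.6557 W


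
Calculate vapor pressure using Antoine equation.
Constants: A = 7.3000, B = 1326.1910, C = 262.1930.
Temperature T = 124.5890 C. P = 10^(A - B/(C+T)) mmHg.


C+T = 386.7820
B/(C+T) = 3.4288
log10(P) = 7.3000 - 3.4288 = 3.8712
P = 10^3.8712 = 7433.9291 mmHg

7433.9291 mmHg


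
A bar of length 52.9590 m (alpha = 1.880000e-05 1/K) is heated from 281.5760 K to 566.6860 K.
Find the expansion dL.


dT = 285.1100 K
dL = 1.880000e-05 * 52.9590 * 285.1100 = 0.283864 m
L_final = 53.242864 m

dL = 0.283864 m


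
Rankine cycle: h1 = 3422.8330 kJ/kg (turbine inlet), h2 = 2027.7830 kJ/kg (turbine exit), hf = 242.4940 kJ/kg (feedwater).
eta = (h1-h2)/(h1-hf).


W = 1395.0500 kJ/kg
Q_in = 3180.3390 kJ/kg
eta = 0.4386 = 43.8648%

eta = 43.8648%


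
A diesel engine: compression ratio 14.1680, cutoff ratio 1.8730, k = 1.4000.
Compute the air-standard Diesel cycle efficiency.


r^(k-1) = 2.8875
rc^k = 2.4074
eta = 0.6012 = 60.1196%

60.1196%


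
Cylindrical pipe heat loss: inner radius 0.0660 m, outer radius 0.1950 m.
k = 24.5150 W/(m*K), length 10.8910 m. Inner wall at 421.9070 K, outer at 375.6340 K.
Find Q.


dT = 46.2730 K
ln(ro/ri) = 1.0833
Q = 2*pi*24.5150*10.8910*46.2730 / 1.0833 = 71654.0052 W

71654.0052 W


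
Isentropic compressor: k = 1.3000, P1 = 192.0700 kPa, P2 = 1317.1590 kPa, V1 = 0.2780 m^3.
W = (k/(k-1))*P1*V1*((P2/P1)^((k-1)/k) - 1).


(k-1)/k = 0.2308
(P2/P1)^exp = 1.5594
W = 4.3333 * 192.0700 * 0.2780 * (1.5594 - 1) = 129.4398 kJ

129.4398 kJ


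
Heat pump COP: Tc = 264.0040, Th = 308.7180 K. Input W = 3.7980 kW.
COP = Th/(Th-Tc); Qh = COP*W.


COP = 308.7180 / 44.7140 = 6.9043
Qh = 6.9043 * 3.7980 = 26.2225 kW

COP = 6.9043, Qh = 26.2225 kW


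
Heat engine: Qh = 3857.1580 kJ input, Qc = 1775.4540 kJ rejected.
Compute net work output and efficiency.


W = 3857.1580 - 1775.4540 = 2081.7040 kJ
eta = 2081.7040 / 3857.1580 = 0.5397 = 53.9699%

W = 2081.7040 kJ, eta = 53.9699%


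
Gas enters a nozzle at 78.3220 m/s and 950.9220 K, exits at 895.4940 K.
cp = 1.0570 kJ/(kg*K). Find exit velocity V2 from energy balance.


dT = 55.4280 K
2*cp*1000*dT = 117174.7920
V1^2 = 6134.3357
V2 = sqrt(123309.1277) = 351.1540 m/s

351.1540 m/s


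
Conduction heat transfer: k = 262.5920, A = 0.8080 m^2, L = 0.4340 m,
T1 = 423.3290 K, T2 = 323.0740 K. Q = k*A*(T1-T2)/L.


dT = 100.2550 K
Q = 262.5920 * 0.8080 * 100.2550 / 0.4340 = 49012.7605 W

49012.7605 W


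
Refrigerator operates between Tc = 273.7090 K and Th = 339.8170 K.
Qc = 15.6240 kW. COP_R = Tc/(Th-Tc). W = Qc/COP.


COP = 273.7090 / 66.1080 = 4.1403
W = 15.6240 / 4.1403 = 3.7736 kW

COP = 4.1403, W = 3.7736 kW


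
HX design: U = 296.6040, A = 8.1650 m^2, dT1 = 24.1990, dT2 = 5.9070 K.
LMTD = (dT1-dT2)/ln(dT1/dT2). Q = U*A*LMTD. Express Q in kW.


LMTD = 12.9715 K
Q = 296.6040 * 8.1650 * 12.9715 = 31413.9047 W = 31.4139 kW

31.4139 kW


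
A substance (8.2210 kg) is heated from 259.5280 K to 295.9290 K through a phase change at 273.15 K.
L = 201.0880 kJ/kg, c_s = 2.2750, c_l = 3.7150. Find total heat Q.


Q1 (sensible, solid) = 8.2210 * 2.2750 * 13.6220 = 254.7692 kJ
Q2 (latent) = 8.2210 * 201.0880 = 1653.1444 kJ
Q3 (sensible, liquid) = 8.2210 * 3.7150 * 22.7790 = 695.6938 kJ
Q_total = 2603.6074 kJ

2603.6074 kJ


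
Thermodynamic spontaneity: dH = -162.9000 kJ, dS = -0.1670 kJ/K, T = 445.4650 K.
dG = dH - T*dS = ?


T*dS = 445.4650 * -0.1670 = -74.3927 kJ
dG = -162.9000 + 74.3927 = -88.5073 kJ (spontaneous)

dG = -88.5073 kJ, spontaneous


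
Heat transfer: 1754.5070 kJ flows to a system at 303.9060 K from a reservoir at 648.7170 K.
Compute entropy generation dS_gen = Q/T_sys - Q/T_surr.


dS_sys = 1754.5070/303.9060 = 5.7732 kJ/K
dS_surr = -1754.5070/648.7170 = -2.7046 kJ/K
dS_gen = 5.7732 - 2.7046 = 3.0686 kJ/K (irreversible)

dS_gen = 3.0686 kJ/K, irreversible


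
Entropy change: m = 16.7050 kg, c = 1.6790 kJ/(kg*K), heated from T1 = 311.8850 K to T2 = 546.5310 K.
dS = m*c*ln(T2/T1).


T2/T1 = 1.7523
ln(T2/T1) = 0.5610
dS = 16.7050 * 1.6790 * 0.5610 = 15.7335 kJ/K

15.7335 kJ/K


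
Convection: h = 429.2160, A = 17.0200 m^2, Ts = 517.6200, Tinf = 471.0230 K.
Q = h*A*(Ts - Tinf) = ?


dT = 46.5970 K
Q = 429.2160 * 17.0200 * 46.5970 = 340403.0287 W

340403.0287 W


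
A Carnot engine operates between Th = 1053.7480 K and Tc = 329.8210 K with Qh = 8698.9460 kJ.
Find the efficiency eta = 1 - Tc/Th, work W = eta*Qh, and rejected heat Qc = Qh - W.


eta = 1 - 329.8210/1053.7480 = 0.6870
W = 0.6870 * 8698.9460 = 5976.1934 kJ
Qc = 8698.9460 - 5976.1934 = 2722.7526 kJ

eta = 68.7002%, W = 5976.1934 kJ, Qc = 2722.7526 kJ


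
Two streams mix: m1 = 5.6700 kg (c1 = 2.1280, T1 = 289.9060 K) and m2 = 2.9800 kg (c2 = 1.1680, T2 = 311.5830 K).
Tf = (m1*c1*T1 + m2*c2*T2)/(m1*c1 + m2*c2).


num = 4582.4445
den = 15.5464
Tf = 294.7592 K

294.7592 K


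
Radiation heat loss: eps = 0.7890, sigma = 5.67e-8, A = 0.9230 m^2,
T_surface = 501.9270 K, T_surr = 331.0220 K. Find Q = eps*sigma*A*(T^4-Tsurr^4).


T^4 = 6.3469e+10
Tsurr^4 = 1.2007e+10
Q = 0.7890 * 5.67e-8 * 0.9230 * 5.1462e+10 = 2124.9601 W

2124.9601 W


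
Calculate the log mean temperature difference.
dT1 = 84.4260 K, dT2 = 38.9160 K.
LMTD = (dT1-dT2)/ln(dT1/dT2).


dT1/dT2 = 2.1694
ln(dT1/dT2) = 0.7745
LMTD = 45.5100 / 0.7745 = 58.7628 K

58.7628 K


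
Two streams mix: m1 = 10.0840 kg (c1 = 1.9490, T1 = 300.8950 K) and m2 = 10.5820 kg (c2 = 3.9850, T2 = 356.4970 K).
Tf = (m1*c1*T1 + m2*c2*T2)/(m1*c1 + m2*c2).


num = 20946.9231
den = 61.8230
Tf = 338.8210 K

338.8210 K


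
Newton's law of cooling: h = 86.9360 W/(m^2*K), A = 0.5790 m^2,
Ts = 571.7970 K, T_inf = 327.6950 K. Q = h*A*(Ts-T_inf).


dT = 244.1020 K
Q = 86.9360 * 0.5790 * 244.1020 = 12287.1046 W

12287.1046 W


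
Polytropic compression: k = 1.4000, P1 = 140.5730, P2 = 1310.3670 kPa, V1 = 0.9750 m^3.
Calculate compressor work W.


(k-1)/k = 0.2857
(P2/P1)^exp = 1.8923
W = 3.5000 * 140.5730 * 0.9750 * (1.8923 - 1) = 428.0567 kJ

428.0567 kJ


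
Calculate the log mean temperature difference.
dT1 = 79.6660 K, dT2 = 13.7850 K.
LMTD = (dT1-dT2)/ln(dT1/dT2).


dT1/dT2 = 5.7792
ln(dT1/dT2) = 1.7543
LMTD = 65.8810 / 1.7543 = 37.5548 K

37.5548 K


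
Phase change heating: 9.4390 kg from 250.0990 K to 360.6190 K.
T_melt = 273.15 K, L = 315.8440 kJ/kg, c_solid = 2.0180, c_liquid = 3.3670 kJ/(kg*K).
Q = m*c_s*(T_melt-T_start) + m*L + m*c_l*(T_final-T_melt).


Q1 (sensible, solid) = 9.4390 * 2.0180 * 23.0510 = 439.0732 kJ
Q2 (latent) = 9.4390 * 315.8440 = 2981.2515 kJ
Q3 (sensible, liquid) = 9.4390 * 3.3670 * 87.4690 = 2779.8622 kJ
Q_total = 6200.1869 kJ

6200.1869 kJ


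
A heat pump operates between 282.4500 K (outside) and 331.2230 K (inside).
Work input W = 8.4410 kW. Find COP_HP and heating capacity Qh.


COP = 331.2230 / 48.7730 = 6.7911
Qh = 6.7911 * 8.4410 = 57.3238 kW

COP = 6.7911, Qh = 57.3238 kW


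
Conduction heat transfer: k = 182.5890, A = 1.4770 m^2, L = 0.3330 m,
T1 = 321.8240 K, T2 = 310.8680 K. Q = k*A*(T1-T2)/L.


dT = 10.9560 K
Q = 182.5890 * 1.4770 * 10.9560 / 0.3330 = 8872.8450 W

8872.8450 W


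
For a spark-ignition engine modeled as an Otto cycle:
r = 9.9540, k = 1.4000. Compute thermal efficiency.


r^(k-1) = 2.5073
eta = 1 - 1/2.5073 = 0.6012 = 60.1158%

60.1158%


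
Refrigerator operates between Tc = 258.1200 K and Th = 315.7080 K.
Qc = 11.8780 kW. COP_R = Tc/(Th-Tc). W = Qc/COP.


COP = 258.1200 / 57.5880 = 4.4822
W = 11.8780 / 4.4822 = 2.6500 kW

COP = 4.4822, W = 2.6500 kW


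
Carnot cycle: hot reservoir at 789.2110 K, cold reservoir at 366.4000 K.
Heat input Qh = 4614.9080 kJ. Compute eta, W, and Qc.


eta = 1 - 366.4000/789.2110 = 0.5357
W = 0.5357 * 4614.9080 = 2472.3855 kJ
Qc = 4614.9080 - 2472.3855 = 2142.5225 kJ

eta = 53.5739%, W = 2472.3855 kJ, Qc = 2142.5225 kJ


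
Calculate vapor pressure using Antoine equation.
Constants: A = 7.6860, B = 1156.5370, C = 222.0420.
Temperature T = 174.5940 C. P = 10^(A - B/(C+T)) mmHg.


C+T = 396.6360
B/(C+T) = 2.9159
log10(P) = 7.6860 - 2.9159 = 4.7701
P = 10^4.7701 = 58902.6828 mmHg

58902.6828 mmHg


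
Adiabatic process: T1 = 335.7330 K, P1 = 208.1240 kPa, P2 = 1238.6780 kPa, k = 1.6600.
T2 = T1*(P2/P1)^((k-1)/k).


(k-1)/k = 0.3976
(P2/P1)^exp = 2.0323
T2 = 335.7330 * 2.0323 = 682.3103 K

682.3103 K


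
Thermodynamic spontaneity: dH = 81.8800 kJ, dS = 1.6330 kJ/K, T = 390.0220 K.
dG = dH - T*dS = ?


T*dS = 390.0220 * 1.6330 = 636.9059 kJ
dG = 81.8800 - 636.9059 = -555.0259 kJ (spontaneous)

dG = -555.0259 kJ, spontaneous


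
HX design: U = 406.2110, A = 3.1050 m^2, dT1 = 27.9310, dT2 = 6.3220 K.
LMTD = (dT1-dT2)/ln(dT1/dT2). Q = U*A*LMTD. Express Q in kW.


LMTD = 14.5446 K
Q = 406.2110 * 3.1050 * 14.5446 = 18344.9432 W = 18.3449 kW

18.3449 kW


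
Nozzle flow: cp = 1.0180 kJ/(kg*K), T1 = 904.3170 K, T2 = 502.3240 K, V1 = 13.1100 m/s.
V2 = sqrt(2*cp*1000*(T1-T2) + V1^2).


dT = 401.9930 K
2*cp*1000*dT = 818457.7480
V1^2 = 171.8721
V2 = sqrt(818629.6201) = 904.7815 m/s

904.7815 m/s


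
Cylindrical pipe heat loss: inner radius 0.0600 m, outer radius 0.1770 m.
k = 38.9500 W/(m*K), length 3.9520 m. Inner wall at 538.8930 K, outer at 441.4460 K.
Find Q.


dT = 97.4470 K
ln(ro/ri) = 1.0818
Q = 2*pi*38.9500*3.9520*97.4470 / 1.0818 = 87121.1676 W

87121.1676 W


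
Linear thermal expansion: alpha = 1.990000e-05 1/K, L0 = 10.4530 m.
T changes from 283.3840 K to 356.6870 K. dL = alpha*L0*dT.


dT = 73.3030 K
dL = 1.990000e-05 * 10.4530 * 73.3030 = 0.015248 m
L_final = 10.468248 m

dL = 0.015248 m


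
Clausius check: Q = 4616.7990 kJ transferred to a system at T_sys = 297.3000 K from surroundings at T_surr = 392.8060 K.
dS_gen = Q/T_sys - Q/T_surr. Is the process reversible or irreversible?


dS_sys = 4616.7990/297.3000 = 15.5291 kJ/K
dS_surr = -4616.7990/392.8060 = -11.7534 kJ/K
dS_gen = 15.5291 - 11.7534 = 3.7757 kJ/K (irreversible)

dS_gen = 3.7757 kJ/K, irreversible


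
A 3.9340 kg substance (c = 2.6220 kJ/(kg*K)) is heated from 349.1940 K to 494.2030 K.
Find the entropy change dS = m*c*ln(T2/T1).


T2/T1 = 1.4153
ln(T2/T1) = 0.3473
dS = 3.9340 * 2.6220 * 0.3473 = 3.5826 kJ/K

3.5826 kJ/K


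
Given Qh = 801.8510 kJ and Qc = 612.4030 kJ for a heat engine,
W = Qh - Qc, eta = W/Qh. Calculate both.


W = 801.8510 - 612.4030 = 189.4480 kJ
eta = 189.4480 / 801.8510 = 0.2363 = 23.6263%

W = 189.4480 kJ, eta = 23.6263%


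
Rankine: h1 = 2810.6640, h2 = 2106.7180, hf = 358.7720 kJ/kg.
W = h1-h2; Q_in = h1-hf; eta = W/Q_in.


W = 703.9460 kJ/kg
Q_in = 2451.8920 kJ/kg
eta = 0.2871 = 28.7103%

eta = 28.7103%


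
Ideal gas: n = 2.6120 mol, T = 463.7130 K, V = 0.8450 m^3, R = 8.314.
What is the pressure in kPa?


P = nRT/V = 2.6120 * 8.314 * 463.7130 / 0.8450
= 10070.0694 / 0.8450 = 11917.2419 Pa = 11.9172 kPa

11.9172 kPa


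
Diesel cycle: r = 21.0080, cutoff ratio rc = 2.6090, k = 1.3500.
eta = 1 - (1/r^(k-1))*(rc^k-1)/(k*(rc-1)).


r^(k-1) = 2.9029
rc^k = 3.6496
eta = 0.5798 = 57.9807%

57.9807%


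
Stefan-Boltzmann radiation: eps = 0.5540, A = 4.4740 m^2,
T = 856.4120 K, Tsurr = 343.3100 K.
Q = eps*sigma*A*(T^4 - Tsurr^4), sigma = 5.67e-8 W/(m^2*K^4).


T^4 = 5.3794e+11
Tsurr^4 = 1.3891e+10
Q = 0.5540 * 5.67e-8 * 4.4740 * 5.2405e+11 = 73647.4027 W

73647.4027 W


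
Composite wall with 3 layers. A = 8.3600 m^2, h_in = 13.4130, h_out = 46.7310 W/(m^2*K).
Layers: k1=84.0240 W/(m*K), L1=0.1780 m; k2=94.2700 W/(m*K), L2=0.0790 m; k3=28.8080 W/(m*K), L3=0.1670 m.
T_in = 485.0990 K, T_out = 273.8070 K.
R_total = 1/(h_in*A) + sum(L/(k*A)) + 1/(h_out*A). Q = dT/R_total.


R_conv_in = 1/(13.4130*8.3600) = 0.0089
R_1 = 0.1780/(84.0240*8.3600) = 0.0003
R_2 = 0.0790/(94.2700*8.3600) = 0.0001
R_3 = 0.1670/(28.8080*8.3600) = 0.0007
R_conv_out = 1/(46.7310*8.3600) = 0.0026
R_total = 0.0125 K/W
Q = 211.2920 / 0.0125 = 16869.9318 W

R_total = 0.0125 K/W, Q = 16869.9318 W


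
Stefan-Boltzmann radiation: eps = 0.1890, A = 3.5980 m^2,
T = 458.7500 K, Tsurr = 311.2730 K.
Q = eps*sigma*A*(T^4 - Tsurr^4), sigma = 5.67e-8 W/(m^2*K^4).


T^4 = 4.4290e+10
Tsurr^4 = 9.3878e+09
Q = 0.1890 * 5.67e-8 * 3.5980 * 3.4902e+10 = 1345.7257 W

1345.7257 W


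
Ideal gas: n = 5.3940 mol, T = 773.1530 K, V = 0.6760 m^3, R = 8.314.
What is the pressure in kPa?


P = nRT/V = 5.3940 * 8.314 * 773.1530 / 0.6760
= 34672.5999 / 0.6760 = 51290.8282 Pa = 51.2908 kPa

51.2908 kPa


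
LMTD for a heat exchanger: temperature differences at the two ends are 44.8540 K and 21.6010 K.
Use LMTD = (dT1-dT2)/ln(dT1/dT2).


dT1/dT2 = 2.0765
ln(dT1/dT2) = 0.7307
LMTD = 23.2530 / 0.7307 = 31.8241 K

31.8241 K


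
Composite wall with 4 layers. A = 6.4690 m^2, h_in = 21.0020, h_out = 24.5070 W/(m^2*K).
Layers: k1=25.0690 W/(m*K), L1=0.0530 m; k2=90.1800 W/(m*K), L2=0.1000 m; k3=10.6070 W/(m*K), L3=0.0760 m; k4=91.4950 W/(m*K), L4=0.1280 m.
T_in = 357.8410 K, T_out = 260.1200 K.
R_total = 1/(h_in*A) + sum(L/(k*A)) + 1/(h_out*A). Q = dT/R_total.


R_conv_in = 1/(21.0020*6.4690) = 0.0074
R_1 = 0.0530/(25.0690*6.4690) = 0.0003
R_2 = 0.1000/(90.1800*6.4690) = 0.0002
R_3 = 0.0760/(10.6070*6.4690) = 0.0011
R_4 = 0.1280/(91.4950*6.4690) = 0.0002
R_conv_out = 1/(24.5070*6.4690) = 0.0063
R_total = 0.0155 K/W
Q = 97.7210 / 0.0155 = 6308.5568 W

R_total = 0.0155 K/W, Q = 6308.5568 W


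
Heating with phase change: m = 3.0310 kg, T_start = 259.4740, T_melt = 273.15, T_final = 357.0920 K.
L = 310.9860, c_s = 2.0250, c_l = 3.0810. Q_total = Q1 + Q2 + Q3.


Q1 (sensible, solid) = 3.0310 * 2.0250 * 13.6760 = 83.9402 kJ
Q2 (latent) = 3.0310 * 310.9860 = 942.5986 kJ
Q3 (sensible, liquid) = 3.0310 * 3.0810 * 83.9420 = 783.8933 kJ
Q_total = 1810.4321 kJ

1810.4321 kJ


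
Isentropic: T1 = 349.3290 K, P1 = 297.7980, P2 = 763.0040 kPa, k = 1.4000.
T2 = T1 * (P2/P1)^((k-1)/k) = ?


(k-1)/k = 0.2857
(P2/P1)^exp = 1.3084
T2 = 349.3290 * 1.3084 = 457.0660 K

457.0660 K


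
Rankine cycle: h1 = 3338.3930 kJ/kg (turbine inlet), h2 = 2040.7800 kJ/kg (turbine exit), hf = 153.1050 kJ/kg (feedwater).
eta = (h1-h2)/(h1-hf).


W = 1297.6130 kJ/kg
Q_in = 3185.2880 kJ/kg
eta = 0.4074 = 40.7377%

eta = 40.7377%


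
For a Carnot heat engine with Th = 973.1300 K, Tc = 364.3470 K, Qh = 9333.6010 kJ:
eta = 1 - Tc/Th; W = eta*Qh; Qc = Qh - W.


eta = 1 - 364.3470/973.1300 = 0.6256
W = 0.6256 * 9333.6010 = 5839.0324 kJ
Qc = 9333.6010 - 5839.0324 = 3494.5686 kJ

eta = 62.5593%, W = 5839.0324 kJ, Qc = 3494.5686 kJ


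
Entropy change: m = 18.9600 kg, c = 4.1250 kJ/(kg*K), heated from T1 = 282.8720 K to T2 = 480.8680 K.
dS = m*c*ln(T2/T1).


T2/T1 = 1.6999
ln(T2/T1) = 0.5306
dS = 18.9600 * 4.1250 * 0.5306 = 41.4981 kJ/K

41.4981 kJ/K


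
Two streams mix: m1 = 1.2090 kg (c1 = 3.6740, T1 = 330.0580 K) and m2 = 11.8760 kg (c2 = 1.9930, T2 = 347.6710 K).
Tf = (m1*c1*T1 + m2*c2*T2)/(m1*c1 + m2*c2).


num = 9695.0524
den = 28.1107
Tf = 344.8879 K

344.8879 K


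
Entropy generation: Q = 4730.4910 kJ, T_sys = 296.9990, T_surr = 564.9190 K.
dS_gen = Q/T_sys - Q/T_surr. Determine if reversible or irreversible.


dS_sys = 4730.4910/296.9990 = 15.9276 kJ/K
dS_surr = -4730.4910/564.9190 = -8.3738 kJ/K
dS_gen = 15.9276 - 8.3738 = 7.5539 kJ/K (irreversible)

dS_gen = 7.5539 kJ/K, irreversible
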